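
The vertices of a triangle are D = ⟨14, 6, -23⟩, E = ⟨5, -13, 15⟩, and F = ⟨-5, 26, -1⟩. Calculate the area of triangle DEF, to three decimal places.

DE = (-9, -19, 38),  DF = (-19, 20, 22)
i: (-19)·22 - 38·20 = -418 - 760 = -1178
j: 38·(-19) - (-9)·22 = -722 - (-198) = -524
k: (-9)·20 - (-19)·(-19) = -180 - 361 = -541
DE × DF = (-1178, -524, -541)
|DE × DF| = √1954941 ≈ 1398.1920
area = ½ · 1398.1920 ≈ 699.096

699.096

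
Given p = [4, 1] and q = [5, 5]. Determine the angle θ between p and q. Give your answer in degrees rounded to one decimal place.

31.0

p · q = 4·5 + 1·5 = 20 + 5 = 25
|p|² = 16 + 1 = 17,  |p| = √17 ≈ 4.123106
|q|² = 25 + 25 = 50,  |q| = √50 ≈ 7.071068
cos θ = 25 / (4.123106 · 7.071068) ≈ 0.85749
θ = arccos(0.85749) ≈ 31.0°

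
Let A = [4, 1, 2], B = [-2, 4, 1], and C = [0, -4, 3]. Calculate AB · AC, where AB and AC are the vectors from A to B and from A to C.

AB = B − A = (-6, 3, -1)
AC = C − A = (-4, -5, 1)
AB · AC = (-6)·(-4) + 3·(-5) + (-1)·1 = 24 - 15 - 1 = 8

8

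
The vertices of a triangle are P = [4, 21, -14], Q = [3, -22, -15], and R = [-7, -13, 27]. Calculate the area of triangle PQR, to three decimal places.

925.288

PQ = (-1, -43, -1),  PR = (-11, -34, 41)
i: (-43)·41 - (-1)·(-34) = -1763 - 34 = -1797
j: (-1)·(-11) - (-1)·41 = 11 - (-41) = 52
k: (-1)·(-34) - (-43)·(-11) = 34 - 473 = -439
PQ × PR = (-1797, 52, -439)
|PQ × PR| = √3424634 ≈ 1850.5767
area = ½ · 1850.5767 ≈ 925.288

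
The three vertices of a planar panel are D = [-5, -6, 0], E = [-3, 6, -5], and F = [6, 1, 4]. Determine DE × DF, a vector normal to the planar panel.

DE = (2, 12, -5)
DF = (11, 7, 4)
i: 12·4 - (-5)·7 = 48 - (-35) = 83
j: (-5)·11 - 2·4 = -55 - 8 = -63
k: 2·7 - 12·11 = 14 - 132 = -118
DE × DF = (83, -63, -118)

(83, -63, -118)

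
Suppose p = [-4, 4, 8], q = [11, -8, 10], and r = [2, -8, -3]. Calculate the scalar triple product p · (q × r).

q × r:
i: (-8)·(-3) - 10·(-8) = 24 - (-80) = 104
j: 10·2 - 11·(-3) = 20 - (-33) = 53
k: 11·(-8) - (-8)·2 = -88 - (-16) = -72
q × r = (104, 53, -72)
p · (q × r) = (-4)·104 + 4·53 + 8·(-72) = -416 + 212 - 576 = -780

-780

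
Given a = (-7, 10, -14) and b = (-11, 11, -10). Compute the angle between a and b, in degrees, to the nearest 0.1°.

17.8

a · b = (-7)·(-11) + 10·11 + (-14)·(-10) = 77 + 110 + 140 = 327
|a|² = 49 + 100 + 196 = 345,  |a| = √345 ≈ 18.574176
|b|² = 121 + 121 + 100 = 342,  |b| = √342 ≈ 18.493242
cos θ = 327 / (18.574176 · 18.493242) ≈ 0.95197
θ = arccos(0.95197) ≈ 17.8°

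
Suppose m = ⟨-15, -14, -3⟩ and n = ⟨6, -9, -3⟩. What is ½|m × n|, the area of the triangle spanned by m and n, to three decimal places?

114.187

i: (-14)·(-3) - (-3)·(-9) = 42 - 27 = 15
j: (-3)·6 - (-15)·(-3) = -18 - 45 = -63
k: (-15)·(-9) - (-14)·6 = 135 - (-84) = 219
m × n = (15, -63, 219)
|m × n| = √(15² + (-63)² + 219²) = √52155 ≈ 228.3747
area = ½ · 228.3747 ≈ 114.187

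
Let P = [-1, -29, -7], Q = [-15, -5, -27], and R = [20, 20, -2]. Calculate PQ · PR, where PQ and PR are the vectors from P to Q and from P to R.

782

PQ = Q − P = (-14, 24, -20)
PR = R − P = (21, 49, 5)
PQ · PR = (-14)·21 + 24·49 + (-20)·5 = -294 + 1176 - 100 = 782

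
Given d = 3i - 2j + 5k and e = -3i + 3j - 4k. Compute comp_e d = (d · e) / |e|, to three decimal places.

d · e = 3·(-3) + (-2)·3 + 5·(-4) = -9 - 6 - 20 = -35
|e| = √(9 + 9 + 16) = √34 ≈ 5.8310
comp_e d = -35 / √34 ≈ -6.002

-6.002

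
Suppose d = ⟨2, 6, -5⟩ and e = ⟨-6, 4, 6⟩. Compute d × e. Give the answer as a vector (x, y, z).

i: 6·6 - (-5)·4 = 36 - (-20) = 56
j: (-5)·(-6) - 2·6 = 30 - 12 = 18
k: 2·4 - 6·(-6) = 8 - (-36) = 44
d × e = (56, 18, 44)

(56, 18, 44)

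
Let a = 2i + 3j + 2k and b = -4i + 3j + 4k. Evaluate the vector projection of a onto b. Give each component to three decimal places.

a · b = 2·(-4) + 3·3 + 2·4 = -8 + 9 + 8 = 9
|b|² = 16 + 9 + 16 = 41
proj_b a = (9/41) · (-4, 3, 4) ≈ (-0.878, 0.659, 0.878)

(-0.878, 0.659, 0.878)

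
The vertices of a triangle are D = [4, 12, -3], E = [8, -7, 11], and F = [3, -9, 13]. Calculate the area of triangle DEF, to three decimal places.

DE = (4, -19, 14),  DF = (-1, -21, 16)
i: (-19)·16 - 14·(-21) = -304 - (-294) = -10
j: 14·(-1) - 4·16 = -14 - 64 = -78
k: 4·(-21) - (-19)·(-1) = -84 - 19 = -103
DE × DF = (-10, -78, -103)
|DE × DF| = √16793 ≈ 129.5878
area = ½ · 129.5878 ≈ 64.794

64.794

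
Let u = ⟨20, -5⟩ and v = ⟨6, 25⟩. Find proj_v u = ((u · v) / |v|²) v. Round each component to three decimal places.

u · v = 20·6 + (-5)·25 = 120 - 125 = -5
|v|² = 36 + 625 = 661
proj_v u = (-5/661) · (6, 25) ≈ (-0.045, -0.189)

(-0.045, -0.189)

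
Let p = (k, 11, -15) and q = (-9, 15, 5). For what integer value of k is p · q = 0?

p · q = k·(-9) + 11·15 + (-15)·5 = 90 - 9k
Set equal to 0: -9k = -90, so k = 10.

10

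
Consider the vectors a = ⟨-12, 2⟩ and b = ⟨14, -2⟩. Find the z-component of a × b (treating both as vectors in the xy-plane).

-4

(-12)·(-2) - 2·14 = 24 - 28 = -4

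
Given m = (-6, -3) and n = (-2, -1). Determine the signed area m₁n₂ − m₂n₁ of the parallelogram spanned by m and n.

(-6)·(-1) - (-3)·(-2) = 6 - 6 = 0

0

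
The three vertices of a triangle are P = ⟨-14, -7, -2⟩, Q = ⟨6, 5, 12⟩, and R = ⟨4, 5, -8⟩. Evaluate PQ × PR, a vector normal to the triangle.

PQ = (20, 12, 14)
PR = (18, 12, -6)
i: 12·(-6) - 14·12 = -72 - 168 = -240
j: 14·18 - 20·(-6) = 252 - (-120) = 372
k: 20·12 - 12·18 = 240 - 216 = 24
PQ × PR = (-240, 372, 24)

(-240, 372, 24)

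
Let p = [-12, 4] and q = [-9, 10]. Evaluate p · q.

p · q = (-12)·(-9) + 4·10 = 108 + 40 = 148

148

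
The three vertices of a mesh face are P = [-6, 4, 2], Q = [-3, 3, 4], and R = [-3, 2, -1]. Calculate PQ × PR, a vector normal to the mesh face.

(7, 15, -3)

PQ = (3, -1, 2)
PR = (3, -2, -3)
i: (-1)·(-3) - 2·(-2) = 3 - (-4) = 7
j: 2·3 - 3·(-3) = 6 - (-9) = 15
k: 3·(-2) - (-1)·3 = -6 - (-3) = -3
PQ × PR = (7, 15, -3)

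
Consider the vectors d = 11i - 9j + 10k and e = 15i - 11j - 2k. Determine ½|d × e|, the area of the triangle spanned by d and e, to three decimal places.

107.429

i: (-9)·(-2) - 10·(-11) = 18 - (-110) = 128
j: 10·15 - 11·(-2) = 150 - (-22) = 172
k: 11·(-11) - (-9)·15 = -121 - (-135) = 14
d × e = (128, 172, 14)
|d × e| = √(128² + 172² + 14²) = √46164 ≈ 214.8581
area = ½ · 214.8581 ≈ 107.429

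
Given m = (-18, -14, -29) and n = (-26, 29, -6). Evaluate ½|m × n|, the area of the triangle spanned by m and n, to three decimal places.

717.276

i: (-14)·(-6) - (-29)·29 = 84 - (-841) = 925
j: (-29)·(-26) - (-18)·(-6) = 754 - 108 = 646
k: (-18)·29 - (-14)·(-26) = -522 - 364 = -886
m × n = (925, 646, -886)
|m × n| = √(925² + 646² + (-886)²) = √2057937 ≈ 1434.5511
area = ½ · 1434.5511 ≈ 717.276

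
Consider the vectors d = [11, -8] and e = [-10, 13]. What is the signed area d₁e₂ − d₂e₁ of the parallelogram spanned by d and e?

63

11·13 - (-8)·(-10) = 143 - 80 = 63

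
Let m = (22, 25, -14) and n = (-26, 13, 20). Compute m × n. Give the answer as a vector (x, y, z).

i: 25·20 - (-14)·13 = 500 - (-182) = 682
j: (-14)·(-26) - 22·20 = 364 - 440 = -76
k: 22·13 - 25·(-26) = 286 - (-650) = 936
m × n = (682, -76, 936)

(682, -76, 936)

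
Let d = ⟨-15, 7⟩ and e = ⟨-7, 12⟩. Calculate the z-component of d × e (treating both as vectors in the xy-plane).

-131

(-15)·12 - 7·(-7) = -180 - (-49) = -131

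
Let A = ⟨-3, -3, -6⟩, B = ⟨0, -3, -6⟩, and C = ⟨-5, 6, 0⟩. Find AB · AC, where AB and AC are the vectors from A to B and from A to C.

-6

AB = B − A = (3, 0, 0)
AC = C − A = (-2, 9, 6)
AB · AC = 3·(-2) + 0·9 + 0·6 = -6 + 0 + 0 = -6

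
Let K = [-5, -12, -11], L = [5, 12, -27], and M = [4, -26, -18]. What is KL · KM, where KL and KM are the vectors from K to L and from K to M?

KL = L − K = (10, 24, -16)
KM = M − K = (9, -14, -7)
KL · KM = 10·9 + 24·(-14) + (-16)·(-7) = 90 - 336 + 112 = -134

-134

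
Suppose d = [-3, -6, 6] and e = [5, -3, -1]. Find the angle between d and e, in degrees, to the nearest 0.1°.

93.2

d · e = (-3)·5 + (-6)·(-3) + 6·(-1) = -15 + 18 - 6 = -3
|d|² = 9 + 36 + 36 = 81,  |d| = √81 ≈ 9.000000
|e|² = 25 + 9 + 1 = 35,  |e| = √35 ≈ 5.916080
cos θ = -3 / (9.000000 · 5.916080) ≈ -0.05634
θ = arccos(-0.05634) ≈ 93.2°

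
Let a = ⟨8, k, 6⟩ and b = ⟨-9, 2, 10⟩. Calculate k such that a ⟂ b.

a · b = 8·(-9) + k·2 + 6·10 = -12 + 2k
Set equal to 0: 2k = 12, so k = 6.

6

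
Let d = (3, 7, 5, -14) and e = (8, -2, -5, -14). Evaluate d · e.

181

d · e = 3·8 + 7·(-2) + 5·(-5) + (-14)·(-14) = 24 - 14 - 25 + 196 = 181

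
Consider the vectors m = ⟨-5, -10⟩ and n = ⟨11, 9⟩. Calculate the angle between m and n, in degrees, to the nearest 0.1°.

155.9

m · n = (-5)·11 + (-10)·9 = -55 - 90 = -145
|m|² = 25 + 100 = 125,  |m| = √125 ≈ 11.180340
|n|² = 121 + 81 = 202,  |n| = √202 ≈ 14.212670
cos θ = -145 / (11.180340 · 14.212670) ≈ -0.91251
θ = arccos(-0.91251) ≈ 155.9°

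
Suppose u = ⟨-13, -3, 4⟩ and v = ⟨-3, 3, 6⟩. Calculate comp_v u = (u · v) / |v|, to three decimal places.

u · v = (-13)·(-3) + (-3)·3 + 4·6 = 39 - 9 + 24 = 54
|v| = √(9 + 9 + 36) = √54 ≈ 7.3485
comp_v u = 54 / √54 ≈ 7.348

7.348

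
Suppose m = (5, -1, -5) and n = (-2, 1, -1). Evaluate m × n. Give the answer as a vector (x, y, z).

i: (-1)·(-1) - (-5)·1 = 1 - (-5) = 6
j: (-5)·(-2) - 5·(-1) = 10 - (-5) = 15
k: 5·1 - (-1)·(-2) = 5 - 2 = 3
m × n = (6, 15, 3)

(6, 15, 3)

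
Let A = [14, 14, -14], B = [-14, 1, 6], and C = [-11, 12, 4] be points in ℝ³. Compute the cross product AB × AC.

(-194, 4, -269)

AB = (-28, -13, 20)
AC = (-25, -2, 18)
i: (-13)·18 - 20·(-2) = -234 - (-40) = -194
j: 20·(-25) - (-28)·18 = -500 - (-504) = 4
k: (-28)·(-2) - (-13)·(-25) = 56 - 325 = -269
AB × AC = (-194, 4, -269)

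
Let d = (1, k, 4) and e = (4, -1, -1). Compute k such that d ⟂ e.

0

d · e = 1·4 + k·(-1) + 4·(-1) = 0 - 1k
Set equal to 0: -1k = 0, so k = 0.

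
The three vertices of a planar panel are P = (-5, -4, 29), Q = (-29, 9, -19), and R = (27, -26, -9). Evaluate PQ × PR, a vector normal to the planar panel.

PQ = (-24, 13, -48)
PR = (32, -22, -38)
i: 13·(-38) - (-48)·(-22) = -494 - 1056 = -1550
j: (-48)·32 - (-24)·(-38) = -1536 - 912 = -2448
k: (-24)·(-22) - 13·32 = 528 - 416 = 112
PQ × PR = (-1550, -2448, 112)

(-1550, -2448, 112)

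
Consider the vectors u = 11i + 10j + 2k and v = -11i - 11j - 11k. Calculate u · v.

u · v = 11·(-11) + 10·(-11) + 2·(-11) = -121 - 110 - 22 = -253

-253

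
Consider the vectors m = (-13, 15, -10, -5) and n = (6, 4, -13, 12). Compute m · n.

m · n = (-13)·6 + 15·4 + (-10)·(-13) + (-5)·12 = -78 + 60 + 130 - 60 = 52

52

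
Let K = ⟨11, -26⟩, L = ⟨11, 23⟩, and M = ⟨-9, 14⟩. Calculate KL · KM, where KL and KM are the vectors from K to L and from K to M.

1960

KL = L − K = (0, 49)
KM = M − K = (-20, 40)
KL · KM = 0·(-20) + 49·40 = 0 + 1960 = 1960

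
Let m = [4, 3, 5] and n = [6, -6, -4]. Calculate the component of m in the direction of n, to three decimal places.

m · n = 4·6 + 3·(-6) + 5·(-4) = 24 - 18 - 20 = -14
|n| = √(36 + 36 + 16) = √88 ≈ 9.3808
comp_n m = -14 / √88 ≈ -1.492

-1.492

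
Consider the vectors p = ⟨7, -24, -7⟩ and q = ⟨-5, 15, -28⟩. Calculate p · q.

-199

p · q = 7·(-5) + (-24)·15 + (-7)·(-28) = -35 - 360 + 196 = -199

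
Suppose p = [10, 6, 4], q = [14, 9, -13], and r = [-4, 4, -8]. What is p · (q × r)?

q × r:
i: 9·(-8) - (-13)·4 = -72 - (-52) = -20
j: (-13)·(-4) - 14·(-8) = 52 - (-112) = 164
k: 14·4 - 9·(-4) = 56 - (-36) = 92
q × r = (-20, 164, 92)
p · (q × r) = 10·(-20) + 6·164 + 4·92 = -200 + 984 + 368 = 1152

1152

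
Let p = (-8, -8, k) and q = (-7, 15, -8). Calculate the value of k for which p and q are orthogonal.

p · q = (-8)·(-7) + (-8)·15 + k·(-8) = -64 - 8k
Set equal to 0: -8k = 64, so k = -8.

-8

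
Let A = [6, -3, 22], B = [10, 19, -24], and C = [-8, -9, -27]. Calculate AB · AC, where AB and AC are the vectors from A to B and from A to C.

2066

AB = B − A = (4, 22, -46)
AC = C − A = (-14, -6, -49)
AB · AC = 4·(-14) + 22·(-6) + (-46)·(-49) = -56 - 132 + 2254 = 2066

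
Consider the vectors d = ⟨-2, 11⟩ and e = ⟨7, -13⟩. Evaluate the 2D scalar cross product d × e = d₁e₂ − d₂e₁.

(-2)·(-13) - 11·7 = 26 - 77 = -51

-51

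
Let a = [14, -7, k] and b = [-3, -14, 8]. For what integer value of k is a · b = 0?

-7

a · b = 14·(-3) + (-7)·(-14) + k·8 = 56 + 8k
Set equal to 0: 8k = -56, so k = -7.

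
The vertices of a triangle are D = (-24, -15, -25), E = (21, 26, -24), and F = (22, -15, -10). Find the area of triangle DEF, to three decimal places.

DE = (45, 41, 1),  DF = (46, 0, 15)
i: 41·15 - 1·0 = 615 - 0 = 615
j: 1·46 - 45·15 = 46 - 675 = -629
k: 45·0 - 41·46 = 0 - 1886 = -1886
DE × DF = (615, -629, -1886)
|DE × DF| = √4330862 ≈ 2081.0723
area = ½ · 2081.0723 ≈ 1040.536

1040.536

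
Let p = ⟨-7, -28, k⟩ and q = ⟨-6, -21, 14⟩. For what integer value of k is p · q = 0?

p · q = (-7)·(-6) + (-28)·(-21) + k·14 = 630 + 14k
Set equal to 0: 14k = -630, so k = -45.

-45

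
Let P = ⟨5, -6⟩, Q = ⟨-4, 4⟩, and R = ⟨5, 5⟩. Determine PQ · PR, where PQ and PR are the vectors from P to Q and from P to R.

110

PQ = Q − P = (-9, 10)
PR = R − P = (0, 11)
PQ · PR = (-9)·0 + 10·11 = 0 + 110 = 110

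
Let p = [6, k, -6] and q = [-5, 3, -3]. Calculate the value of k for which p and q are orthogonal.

4

p · q = 6·(-5) + k·3 + (-6)·(-3) = -12 + 3k
Set equal to 0: 3k = 12, so k = 4.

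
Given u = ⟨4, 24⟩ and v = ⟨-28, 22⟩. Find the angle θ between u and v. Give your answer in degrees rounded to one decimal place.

61.3

u · v = 4·(-28) + 24·22 = -112 + 528 = 416
|u|² = 16 + 576 = 592,  |u| = √592 ≈ 24.331050
|v|² = 784 + 484 = 1268,  |v| = √1268 ≈ 35.608988
cos θ = 416 / (24.331050 · 35.608988) ≈ 0.48015
θ = arccos(0.48015) ≈ 61.3°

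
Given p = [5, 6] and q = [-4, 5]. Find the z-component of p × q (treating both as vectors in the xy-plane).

5·5 - 6·(-4) = 25 - (-24) = 49

49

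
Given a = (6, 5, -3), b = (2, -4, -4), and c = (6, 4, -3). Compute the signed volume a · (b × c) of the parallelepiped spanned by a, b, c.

b × c:
i: (-4)·(-3) - (-4)·4 = 12 - (-16) = 28
j: (-4)·6 - 2·(-3) = -24 - (-6) = -18
k: 2·4 - (-4)·6 = 8 - (-24) = 32
b × c = (28, -18, 32)
a · (b × c) = 6·28 + 5·(-18) + (-3)·32 = 168 - 90 - 96 = -18

-18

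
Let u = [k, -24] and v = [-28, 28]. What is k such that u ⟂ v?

-24

u · v = k·(-28) + (-24)·28 = -672 - 28k
Set equal to 0: -28k = 672, so k = -24.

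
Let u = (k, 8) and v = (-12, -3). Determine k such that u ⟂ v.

u · v = k·(-12) + 8·(-3) = -24 - 12k
Set equal to 0: -12k = 24, so k = -2.

-2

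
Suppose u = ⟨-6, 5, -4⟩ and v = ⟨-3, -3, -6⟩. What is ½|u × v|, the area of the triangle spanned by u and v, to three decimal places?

29.279

i: 5·(-6) - (-4)·(-3) = -30 - 12 = -42
j: (-4)·(-3) - (-6)·(-6) = 12 - 36 = -24
k: (-6)·(-3) - 5·(-3) = 18 - (-15) = 33
u × v = (-42, -24, 33)
|u × v| = √((-42)² + (-24)² + 33²) = √3429 ≈ 58.5577
area = ½ · 58.5577 ≈ 29.279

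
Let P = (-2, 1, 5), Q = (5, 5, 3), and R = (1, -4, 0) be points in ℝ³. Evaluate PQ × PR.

(-30, 29, -47)

PQ = (7, 4, -2)
PR = (3, -5, -5)
i: 4·(-5) - (-2)·(-5) = -20 - 10 = -30
j: (-2)·3 - 7·(-5) = -6 - (-35) = 29
k: 7·(-5) - 4·3 = -35 - 12 = -47
PQ × PR = (-30, 29, -47)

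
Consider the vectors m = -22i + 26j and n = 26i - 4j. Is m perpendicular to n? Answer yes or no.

m · n = (-22)·26 + 26·(-4) = -572 - 104 = -676
Nonzero, so the vectors are not orthogonal.

no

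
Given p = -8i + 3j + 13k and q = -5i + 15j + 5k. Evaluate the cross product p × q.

(-180, -25, -105)

i: 3·5 - 13·15 = 15 - 195 = -180
j: 13·(-5) - (-8)·5 = -65 - (-40) = -25
k: (-8)·15 - 3·(-5) = -120 - (-15) = -105
p × q = (-180, -25, -105)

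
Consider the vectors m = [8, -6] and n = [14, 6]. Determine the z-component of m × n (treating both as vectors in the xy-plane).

132

8·6 - (-6)·14 = 48 - (-84) = 132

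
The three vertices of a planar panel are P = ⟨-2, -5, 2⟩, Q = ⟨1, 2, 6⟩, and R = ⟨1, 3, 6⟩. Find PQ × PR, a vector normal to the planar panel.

PQ = (3, 7, 4)
PR = (3, 8, 4)
i: 7·4 - 4·8 = 28 - 32 = -4
j: 4·3 - 3·4 = 12 - 12 = 0
k: 3·8 - 7·3 = 24 - 21 = 3
PQ × PR = (-4, 0, 3)

(-4, 0, 3)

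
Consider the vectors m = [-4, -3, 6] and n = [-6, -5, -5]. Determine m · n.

9

m · n = (-4)·(-6) + (-3)·(-5) + 6·(-5) = 24 + 15 - 30 = 9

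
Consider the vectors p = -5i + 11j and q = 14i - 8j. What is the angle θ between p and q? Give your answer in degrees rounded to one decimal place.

144.2

p · q = (-5)·14 + 11·(-8) = -70 - 88 = -158
|p|² = 25 + 121 = 146,  |p| = √146 ≈ 12.083046
|q|² = 196 + 64 = 260,  |q| = √260 ≈ 16.124515
cos θ = -158 / (12.083046 · 16.124515) ≈ -0.81095
θ = arccos(-0.81095) ≈ 144.2°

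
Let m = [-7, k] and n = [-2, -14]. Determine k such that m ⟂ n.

m · n = (-7)·(-2) + k·(-14) = 14 - 14k
Set equal to 0: -14k = -14, so k = 1.

1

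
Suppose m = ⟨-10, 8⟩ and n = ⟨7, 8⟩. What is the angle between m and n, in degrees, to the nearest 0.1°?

m · n = (-10)·7 + 8·8 = -70 + 64 = -6
|m|² = 100 + 64 = 164,  |m| = √164 ≈ 12.806248
|n|² = 49 + 64 = 113,  |n| = √113 ≈ 10.630146
cos θ = -6 / (12.806248 · 10.630146) ≈ -0.04407
θ = arccos(-0.04407) ≈ 92.5°

92.5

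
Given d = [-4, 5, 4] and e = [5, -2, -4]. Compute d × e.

i: 5·(-4) - 4·(-2) = -20 - (-8) = -12
j: 4·5 - (-4)·(-4) = 20 - 16 = 4
k: (-4)·(-2) - 5·5 = 8 - 25 = -17
d × e = (-12, 4, -17)

(-12, 4, -17)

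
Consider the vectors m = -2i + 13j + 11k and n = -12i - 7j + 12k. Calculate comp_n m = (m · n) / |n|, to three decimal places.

m · n = (-2)·(-12) + 13·(-7) + 11·12 = 24 - 91 + 132 = 65
|n| = √(144 + 49 + 144) = √337 ≈ 18.3576
comp_n m = 65 / √337 ≈ 3.541

3.541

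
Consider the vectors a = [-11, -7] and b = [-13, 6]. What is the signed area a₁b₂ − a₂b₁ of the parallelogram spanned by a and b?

(-11)·6 - (-7)·(-13) = -66 - 91 = -157

-157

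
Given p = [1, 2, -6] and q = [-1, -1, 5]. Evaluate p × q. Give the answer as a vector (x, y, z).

(4, 1, 1)

i: 2·5 - (-6)·(-1) = 10 - 6 = 4
j: (-6)·(-1) - 1·5 = 6 - 5 = 1
k: 1·(-1) - 2·(-1) = -1 - (-2) = 1
p × q = (4, 1, 1)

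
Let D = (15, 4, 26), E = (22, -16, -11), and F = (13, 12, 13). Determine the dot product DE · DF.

307

DE = E − D = (7, -20, -37)
DF = F − D = (-2, 8, -13)
DE · DF = 7·(-2) + (-20)·8 + (-37)·(-13) = -14 - 160 + 481 = 307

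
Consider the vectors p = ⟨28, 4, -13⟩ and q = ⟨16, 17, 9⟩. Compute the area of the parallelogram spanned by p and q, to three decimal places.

i: 4·9 - (-13)·17 = 36 - (-221) = 257
j: (-13)·16 - 28·9 = -208 - 252 = -460
k: 28·17 - 4·16 = 476 - 64 = 412
p × q = (257, -460, 412)
|p × q| = √(257² + (-460)² + 412²) = √447393 ≈ 668.8744

668.874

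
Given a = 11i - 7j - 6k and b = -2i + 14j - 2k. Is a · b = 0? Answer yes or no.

a · b = 11·(-2) + (-7)·14 + (-6)·(-2) = -22 - 98 + 12 = -108
Nonzero, so the vectors are not orthogonal.

no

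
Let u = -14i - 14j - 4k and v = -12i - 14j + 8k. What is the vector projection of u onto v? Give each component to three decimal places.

(-9.861, -11.505, 6.574)

u · v = (-14)·(-12) + (-14)·(-14) + (-4)·8 = 168 + 196 - 32 = 332
|v|² = 144 + 196 + 64 = 404
proj_v u = (332/404) · (-12, -14, 8) ≈ (-9.861, -11.505, 6.574)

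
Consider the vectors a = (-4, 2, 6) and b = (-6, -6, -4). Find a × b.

i: 2·(-4) - 6·(-6) = -8 - (-36) = 28
j: 6·(-6) - (-4)·(-4) = -36 - 16 = -52
k: (-4)·(-6) - 2·(-6) = 24 - (-12) = 36
a × b = (28, -52, 36)

(28, -52, 36)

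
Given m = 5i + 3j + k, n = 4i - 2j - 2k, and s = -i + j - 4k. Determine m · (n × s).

106

n × s:
i: (-2)·(-4) - (-2)·1 = 8 - (-2) = 10
j: (-2)·(-1) - 4·(-4) = 2 - (-16) = 18
k: 4·1 - (-2)·(-1) = 4 - 2 = 2
n × s = (10, 18, 2)
m · (n × s) = 5·10 + 3·18 + 1·2 = 50 + 54 + 2 = 106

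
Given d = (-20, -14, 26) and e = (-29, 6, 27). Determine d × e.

i: (-14)·27 - 26·6 = -378 - 156 = -534
j: 26·(-29) - (-20)·27 = -754 - (-540) = -214
k: (-20)·6 - (-14)·(-29) = -120 - 406 = -526
d × e = (-534, -214, -526)

(-534, -214, -526)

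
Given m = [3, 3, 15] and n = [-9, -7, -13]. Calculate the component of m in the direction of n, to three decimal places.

-14.053

m · n = 3·(-9) + 3·(-7) + 15·(-13) = -27 - 21 - 195 = -243
|n| = √(81 + 49 + 169) = √299 ≈ 17.2916
comp_n m = -243 / √299 ≈ -14.053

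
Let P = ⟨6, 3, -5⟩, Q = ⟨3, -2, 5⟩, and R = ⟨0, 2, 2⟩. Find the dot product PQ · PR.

PQ = Q − P = (-3, -5, 10)
PR = R − P = (-6, -1, 7)
PQ · PR = (-3)·(-6) + (-5)·(-1) + 10·7 = 18 + 5 + 70 = 93

93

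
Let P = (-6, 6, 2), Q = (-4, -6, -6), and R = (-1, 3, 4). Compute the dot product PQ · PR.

30

PQ = Q − P = (2, -12, -8)
PR = R − P = (5, -3, 2)
PQ · PR = 2·5 + (-12)·(-3) + (-8)·2 = 10 + 36 - 16 = 30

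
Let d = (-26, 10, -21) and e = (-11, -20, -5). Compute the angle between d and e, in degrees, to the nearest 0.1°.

76.4

d · e = (-26)·(-11) + 10·(-20) + (-21)·(-5) = 286 - 200 + 105 = 191
|d|² = 676 + 100 + 441 = 1217,  |d| = √1217 ≈ 34.885527
|e|² = 121 + 400 + 25 = 546,  |e| = √546 ≈ 23.366643
cos θ = 191 / (34.885527 · 23.366643) ≈ 0.23431
θ = arccos(0.23431) ≈ 76.4°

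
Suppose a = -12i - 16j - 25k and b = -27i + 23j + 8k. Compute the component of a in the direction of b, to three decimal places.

a · b = (-12)·(-27) + (-16)·23 + (-25)·8 = 324 - 368 - 200 = -244
|b| = √(729 + 529 + 64) = √1322 ≈ 36.3593
comp_b a = -244 / √1322 ≈ -6.711

-6.711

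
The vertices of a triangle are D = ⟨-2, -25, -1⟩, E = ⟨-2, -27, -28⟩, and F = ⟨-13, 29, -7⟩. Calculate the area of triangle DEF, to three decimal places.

DE = (0, -2, -27),  DF = (-11, 54, -6)
i: (-2)·(-6) - (-27)·54 = 12 - (-1458) = 1470
j: (-27)·(-11) - 0·(-6) = 297 - 0 = 297
k: 0·54 - (-2)·(-11) = 0 - 22 = -22
DE × DF = (1470, 297, -22)
|DE × DF| = √2249593 ≈ 1499.8643
area = ½ · 1499.8643 ≈ 749.932

749.932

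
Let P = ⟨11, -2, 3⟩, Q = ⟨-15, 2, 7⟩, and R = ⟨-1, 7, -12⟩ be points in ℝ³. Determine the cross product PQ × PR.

PQ = (-26, 4, 4)
PR = (-12, 9, -15)
i: 4·(-15) - 4·9 = -60 - 36 = -96
j: 4·(-12) - (-26)·(-15) = -48 - 390 = -438
k: (-26)·9 - 4·(-12) = -234 - (-48) = -186
PQ × PR = (-96, -438, -186)

(-96, -438, -186)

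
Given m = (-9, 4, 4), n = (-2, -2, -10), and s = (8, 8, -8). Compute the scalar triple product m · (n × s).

-1248

n × s:
i: (-2)·(-8) - (-10)·8 = 16 - (-80) = 96
j: (-10)·8 - (-2)·(-8) = -80 - 16 = -96
k: (-2)·8 - (-2)·8 = -16 - (-16) = 0
n × s = (96, -96, 0)
m · (n × s) = (-9)·96 + 4·(-96) + 4·0 = -864 - 384 + 0 = -1248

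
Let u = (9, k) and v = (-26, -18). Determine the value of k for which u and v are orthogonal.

u · v = 9·(-26) + k·(-18) = -234 - 18k
Set equal to 0: -18k = 234, so k = -13.

-13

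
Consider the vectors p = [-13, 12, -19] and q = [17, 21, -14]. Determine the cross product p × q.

i: 12·(-14) - (-19)·21 = -168 - (-399) = 231
j: (-19)·17 - (-13)·(-14) = -323 - 182 = -505
k: (-13)·21 - 12·17 = -273 - 204 = -477
p × q = (231, -505, -477)

(231, -505, -477)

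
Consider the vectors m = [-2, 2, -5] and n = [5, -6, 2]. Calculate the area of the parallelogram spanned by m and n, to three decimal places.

33.481

i: 2·2 - (-5)·(-6) = 4 - 30 = -26
j: (-5)·5 - (-2)·2 = -25 - (-4) = -21
k: (-2)·(-6) - 2·5 = 12 - 10 = 2
m × n = (-26, -21, 2)
|m × n| = √((-26)² + (-21)² + 2²) = √1121 ≈ 33.4813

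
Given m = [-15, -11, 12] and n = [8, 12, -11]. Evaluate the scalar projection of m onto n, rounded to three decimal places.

-21.171

m · n = (-15)·8 + (-11)·12 + 12·(-11) = -120 - 132 - 132 = -384
|n| = √(64 + 144 + 121) = √329 ≈ 18.1384
comp_n m = -384 / √329 ≈ -21.171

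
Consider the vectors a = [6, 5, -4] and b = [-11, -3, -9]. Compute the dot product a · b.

a · b = 6·(-11) + 5·(-3) + (-4)·(-9) = -66 - 15 + 36 = -45

-45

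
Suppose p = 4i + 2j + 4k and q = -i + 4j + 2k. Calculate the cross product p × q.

(-12, -12, 18)

i: 2·2 - 4·4 = 4 - 16 = -12
j: 4·(-1) - 4·2 = -4 - 8 = -12
k: 4·4 - 2·(-1) = 16 - (-2) = 18
p × q = (-12, -12, 18)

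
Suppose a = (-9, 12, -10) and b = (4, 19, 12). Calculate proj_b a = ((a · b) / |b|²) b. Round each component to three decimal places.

a · b = (-9)·4 + 12·19 + (-10)·12 = -36 + 228 - 120 = 72
|b|² = 16 + 361 + 144 = 521
proj_b a = (72/521) · (4, 19, 12) ≈ (0.553, 2.626, 1.658)

(0.553, 2.626, 1.658)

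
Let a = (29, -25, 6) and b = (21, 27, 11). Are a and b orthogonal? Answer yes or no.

a · b = 29·21 + (-25)·27 + 6·11 = 609 - 675 + 66 = 0
Zero, so the vectors are orthogonal.

yes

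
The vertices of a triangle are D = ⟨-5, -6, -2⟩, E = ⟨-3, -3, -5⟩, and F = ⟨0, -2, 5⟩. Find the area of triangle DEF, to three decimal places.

22.243

DE = (2, 3, -3),  DF = (5, 4, 7)
i: 3·7 - (-3)·4 = 21 - (-12) = 33
j: (-3)·5 - 2·7 = -15 - 14 = -29
k: 2·4 - 3·5 = 8 - 15 = -7
DE × DF = (33, -29, -7)
|DE × DF| = √1979 ≈ 44.4860
area = ½ · 44.4860 ≈ 22.243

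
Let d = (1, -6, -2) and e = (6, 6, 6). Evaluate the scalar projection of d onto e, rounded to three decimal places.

-4.041

d · e = 1·6 + (-6)·6 + (-2)·6 = 6 - 36 - 12 = -42
|e| = √(36 + 36 + 36) = √108 ≈ 10.3923
comp_e d = -42 / √108 ≈ -4.041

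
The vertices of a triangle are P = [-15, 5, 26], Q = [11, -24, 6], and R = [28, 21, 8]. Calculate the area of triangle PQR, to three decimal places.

952.391

PQ = (26, -29, -20),  PR = (43, 16, -18)
i: (-29)·(-18) - (-20)·16 = 522 - (-320) = 842
j: (-20)·43 - 26·(-18) = -860 - (-468) = -392
k: 26·16 - (-29)·43 = 416 - (-1247) = 1663
PQ × PR = (842, -392, 1663)
|PQ × PR| = √3628197 ≈ 1904.7827
area = ½ · 1904.7827 ≈ 952.391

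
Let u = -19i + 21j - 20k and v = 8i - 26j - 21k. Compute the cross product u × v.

i: 21·(-21) - (-20)·(-26) = -441 - 520 = -961
j: (-20)·8 - (-19)·(-21) = -160 - 399 = -559
k: (-19)·(-26) - 21·8 = 494 - 168 = 326
u × v = (-961, -559, 326)

(-961, -559, 326)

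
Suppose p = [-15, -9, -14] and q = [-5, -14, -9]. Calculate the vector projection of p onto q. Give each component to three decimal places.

(-5.414, -15.159, -9.745)

p · q = (-15)·(-5) + (-9)·(-14) + (-14)·(-9) = 75 + 126 + 126 = 327
|q|² = 25 + 196 + 81 = 302
proj_q p = (327/302) · (-5, -14, -9) ≈ (-5.414, -15.159, -9.745)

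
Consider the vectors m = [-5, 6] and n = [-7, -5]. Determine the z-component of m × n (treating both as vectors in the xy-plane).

67

(-5)·(-5) - 6·(-7) = 25 - (-42) = 67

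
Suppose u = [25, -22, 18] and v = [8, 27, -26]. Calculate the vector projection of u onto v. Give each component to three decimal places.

u · v = 25·8 + (-22)·27 + 18·(-26) = 200 - 594 - 468 = -862
|v|² = 64 + 729 + 676 = 1469
proj_v u = (-862/1469) · (8, 27, -26) ≈ (-4.694, -15.843, 15.257)

(-4.694, -15.843, 15.257)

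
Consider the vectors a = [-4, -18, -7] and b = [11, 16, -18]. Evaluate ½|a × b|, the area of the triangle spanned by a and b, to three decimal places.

239.923

i: (-18)·(-18) - (-7)·16 = 324 - (-112) = 436
j: (-7)·11 - (-4)·(-18) = -77 - 72 = -149
k: (-4)·16 - (-18)·11 = -64 - (-198) = 134
a × b = (436, -149, 134)
|a × b| = √(436² + (-149)² + 134²) = √230253 ≈ 479.8469
area = ½ · 479.8469 ≈ 239.923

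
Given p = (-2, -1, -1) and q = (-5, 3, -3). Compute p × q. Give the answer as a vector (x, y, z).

i: (-1)·(-3) - (-1)·3 = 3 - (-3) = 6
j: (-1)·(-5) - (-2)·(-3) = 5 - 6 = -1
k: (-2)·3 - (-1)·(-5) = -6 - 5 = -11
p × q = (6, -1, -11)

(6, -1, -11)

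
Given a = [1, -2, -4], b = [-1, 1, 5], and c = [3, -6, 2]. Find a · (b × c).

b × c:
i: 1·2 - 5·(-6) = 2 - (-30) = 32
j: 5·3 - (-1)·2 = 15 - (-2) = 17
k: (-1)·(-6) - 1·3 = 6 - 3 = 3
b × c = (32, 17, 3)
a · (b × c) = 1·32 + (-2)·17 + (-4)·3 = 32 - 34 - 12 = -14

-14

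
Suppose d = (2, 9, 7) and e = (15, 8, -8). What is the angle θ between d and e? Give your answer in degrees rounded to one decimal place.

d · e = 2·15 + 9·8 + 7·(-8) = 30 + 72 - 56 = 46
|d|² = 4 + 81 + 49 = 134,  |d| = √134 ≈ 11.575837
|e|² = 225 + 64 + 64 = 353,  |e| = √353 ≈ 18.788294
cos θ = 46 / (11.575837 · 18.788294) ≈ 0.21150
θ = arccos(0.21150) ≈ 77.8°

77.8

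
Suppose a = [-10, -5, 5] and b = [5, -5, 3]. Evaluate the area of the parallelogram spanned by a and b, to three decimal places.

93.541

i: (-5)·3 - 5·(-5) = -15 - (-25) = 10
j: 5·5 - (-10)·3 = 25 - (-30) = 55
k: (-10)·(-5) - (-5)·5 = 50 - (-25) = 75
a × b = (10, 55, 75)
|a × b| = √(10² + 55² + 75²) = √8750 ≈ 93.5414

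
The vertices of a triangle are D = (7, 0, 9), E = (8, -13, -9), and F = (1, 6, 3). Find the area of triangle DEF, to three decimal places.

114.865

DE = (1, -13, -18),  DF = (-6, 6, -6)
i: (-13)·(-6) - (-18)·6 = 78 - (-108) = 186
j: (-18)·(-6) - 1·(-6) = 108 - (-6) = 114
k: 1·6 - (-13)·(-6) = 6 - 78 = -72
DE × DF = (186, 114, -72)
|DE × DF| = √52776 ≈ 229.7303
area = ½ · 229.7303 ≈ 114.865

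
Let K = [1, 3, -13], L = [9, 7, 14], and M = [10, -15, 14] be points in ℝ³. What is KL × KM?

(594, 27, -180)

KL = (8, 4, 27)
KM = (9, -18, 27)
i: 4·27 - 27·(-18) = 108 - (-486) = 594
j: 27·9 - 8·27 = 243 - 216 = 27
k: 8·(-18) - 4·9 = -144 - 36 = -180
KL × KM = (594, 27, -180)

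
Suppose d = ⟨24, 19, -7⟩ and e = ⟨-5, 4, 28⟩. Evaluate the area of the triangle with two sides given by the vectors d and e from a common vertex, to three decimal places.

434.698

i: 19·28 - (-7)·4 = 532 - (-28) = 560
j: (-7)·(-5) - 24·28 = 35 - 672 = -637
k: 24·4 - 19·(-5) = 96 - (-95) = 191
d × e = (560, -637, 191)
|d × e| = √(560² + (-637)² + 191²) = √755850 ≈ 869.3963
area = ½ · 869.3963 ≈ 434.698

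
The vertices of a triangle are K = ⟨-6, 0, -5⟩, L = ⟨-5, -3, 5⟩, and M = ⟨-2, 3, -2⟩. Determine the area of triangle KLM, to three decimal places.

KL = (1, -3, 10),  KM = (4, 3, 3)
i: (-3)·3 - 10·3 = -9 - 30 = -39
j: 10·4 - 1·3 = 40 - 3 = 37
k: 1·3 - (-3)·4 = 3 - (-12) = 15
KL × KM = (-39, 37, 15)
|KL × KM| = √3115 ≈ 55.8122
area = ½ · 55.8122 ≈ 27.906

27.906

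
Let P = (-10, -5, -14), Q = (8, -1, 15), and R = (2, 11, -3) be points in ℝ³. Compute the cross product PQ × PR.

(-420, 150, 240)

PQ = (18, 4, 29)
PR = (12, 16, 11)
i: 4·11 - 29·16 = 44 - 464 = -420
j: 29·12 - 18·11 = 348 - 198 = 150
k: 18·16 - 4·12 = 288 - 48 = 240
PQ × PR = (-420, 150, 240)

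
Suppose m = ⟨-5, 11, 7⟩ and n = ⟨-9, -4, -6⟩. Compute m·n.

m · n = (-5)·(-9) + 11·(-4) + 7·(-6) = 45 - 44 - 42 = -41

-41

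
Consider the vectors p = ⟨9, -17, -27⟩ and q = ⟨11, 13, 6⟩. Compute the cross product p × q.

(249, -351, 304)

i: (-17)·6 - (-27)·13 = -102 - (-351) = 249
j: (-27)·11 - 9·6 = -297 - 54 = -351
k: 9·13 - (-17)·11 = 117 - (-187) = 304
p × q = (249, -351, 304)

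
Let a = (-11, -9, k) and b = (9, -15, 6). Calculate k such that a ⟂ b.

-6

a · b = (-11)·9 + (-9)·(-15) + k·6 = 36 + 6k
Set equal to 0: 6k = -36, so k = -6.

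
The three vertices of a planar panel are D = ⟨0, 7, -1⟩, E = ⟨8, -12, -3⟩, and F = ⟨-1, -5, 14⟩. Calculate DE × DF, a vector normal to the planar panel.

(-309, -118, -115)

DE = (8, -19, -2)
DF = (-1, -12, 15)
i: (-19)·15 - (-2)·(-12) = -285 - 24 = -309
j: (-2)·(-1) - 8·15 = 2 - 120 = -118
k: 8·(-12) - (-19)·(-1) = -96 - 19 = -115
DE × DF = (-309, -118, -115)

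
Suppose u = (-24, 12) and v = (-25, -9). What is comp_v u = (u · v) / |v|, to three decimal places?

18.517

u · v = (-24)·(-25) + 12·(-9) = 600 - 108 = 492
|v| = √(625 + 81) = √706 ≈ 26.5707
comp_v u = 492 / √706 ≈ 18.517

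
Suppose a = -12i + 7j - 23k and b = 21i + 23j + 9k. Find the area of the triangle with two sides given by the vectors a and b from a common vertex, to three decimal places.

i: 7·9 - (-23)·23 = 63 - (-529) = 592
j: (-23)·21 - (-12)·9 = -483 - (-108) = -375
k: (-12)·23 - 7·21 = -276 - 147 = -423
a × b = (592, -375, -423)
|a × b| = √(592² + (-375)² + (-423)²) = √670018 ≈ 818.5463
area = ½ · 818.5463 ≈ 409.273

409.273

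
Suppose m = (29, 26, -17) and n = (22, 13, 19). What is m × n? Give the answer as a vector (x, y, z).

(715, -925, -195)

i: 26·19 - (-17)·13 = 494 - (-221) = 715
j: (-17)·22 - 29·19 = -374 - 551 = -925
k: 29·13 - 26·22 = 377 - 572 = -195
m × n = (715, -925, -195)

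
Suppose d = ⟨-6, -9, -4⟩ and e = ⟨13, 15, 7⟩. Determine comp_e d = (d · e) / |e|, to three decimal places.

-11.450

d · e = (-6)·13 + (-9)·15 + (-4)·7 = -78 - 135 - 28 = -241
|e| = √(169 + 225 + 49) = √443 ≈ 21.0476
comp_e d = -241 / √443 ≈ -11.450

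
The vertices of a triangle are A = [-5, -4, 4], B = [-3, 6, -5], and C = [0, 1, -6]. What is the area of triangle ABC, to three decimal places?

36.228

AB = (2, 10, -9),  AC = (5, 5, -10)
i: 10·(-10) - (-9)·5 = -100 - (-45) = -55
j: (-9)·5 - 2·(-10) = -45 - (-20) = -25
k: 2·5 - 10·5 = 10 - 50 = -40
AB × AC = (-55, -25, -40)
|AB × AC| = √5250 ≈ 72.4569
area = ½ · 72.4569 ≈ 36.228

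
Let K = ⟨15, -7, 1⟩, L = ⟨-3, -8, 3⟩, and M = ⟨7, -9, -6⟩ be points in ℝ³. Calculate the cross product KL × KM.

(11, -142, 28)

KL = (-18, -1, 2)
KM = (-8, -2, -7)
i: (-1)·(-7) - 2·(-2) = 7 - (-4) = 11
j: 2·(-8) - (-18)·(-7) = -16 - 126 = -142
k: (-18)·(-2) - (-1)·(-8) = 36 - 8 = 28
KL × KM = (11, -142, 28)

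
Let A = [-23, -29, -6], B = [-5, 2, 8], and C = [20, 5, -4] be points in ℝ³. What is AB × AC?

AB = (18, 31, 14)
AC = (43, 34, 2)
i: 31·2 - 14·34 = 62 - 476 = -414
j: 14·43 - 18·2 = 602 - 36 = 566
k: 18·34 - 31·43 = 612 - 1333 = -721
AB × AC = (-414, 566, -721)

(-414, 566, -721)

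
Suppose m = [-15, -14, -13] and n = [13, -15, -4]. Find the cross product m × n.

(-139, -229, 407)

i: (-14)·(-4) - (-13)·(-15) = 56 - 195 = -139
j: (-13)·13 - (-15)·(-4) = -169 - 60 = -229
k: (-15)·(-15) - (-14)·13 = 225 - (-182) = 407
m × n = (-139, -229, 407)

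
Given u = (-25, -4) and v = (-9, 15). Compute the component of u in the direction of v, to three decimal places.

u · v = (-25)·(-9) + (-4)·15 = 225 - 60 = 165
|v| = √(81 + 225) = √306 ≈ 17.4929
comp_v u = 165 / √306 ≈ 9.432

9.432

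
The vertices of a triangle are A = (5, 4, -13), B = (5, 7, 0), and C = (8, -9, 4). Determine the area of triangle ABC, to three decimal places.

AB = (0, 3, 13),  AC = (3, -13, 17)
i: 3·17 - 13·(-13) = 51 - (-169) = 220
j: 13·3 - 0·17 = 39 - 0 = 39
k: 0·(-13) - 3·3 = 0 - 9 = -9
AB × AC = (220, 39, -9)
|AB × AC| = √50002 ≈ 223.6113
area = ½ · 223.6113 ≈ 111.806

111.806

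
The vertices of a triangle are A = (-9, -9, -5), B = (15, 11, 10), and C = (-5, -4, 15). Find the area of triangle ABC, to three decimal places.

266.282

AB = (24, 20, 15),  AC = (4, 5, 20)
i: 20·20 - 15·5 = 400 - 75 = 325
j: 15·4 - 24·20 = 60 - 480 = -420
k: 24·5 - 20·4 = 120 - 80 = 40
AB × AC = (325, -420, 40)
|AB × AC| = √283625 ≈ 532.5646
area = ½ · 532.5646 ≈ 266.282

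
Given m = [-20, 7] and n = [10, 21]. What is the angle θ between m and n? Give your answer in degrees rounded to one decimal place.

m · n = (-20)·10 + 7·21 = -200 + 147 = -53
|m|² = 400 + 49 = 449,  |m| = √449 ≈ 21.189620
|n|² = 100 + 441 = 541,  |n| = √541 ≈ 23.259407
cos θ = -53 / (21.189620 · 23.259407) ≈ -0.10754
θ = arccos(-0.10754) ≈ 96.2°

96.2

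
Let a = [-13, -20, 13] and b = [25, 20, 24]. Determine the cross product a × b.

(-740, 637, 240)

i: (-20)·24 - 13·20 = -480 - 260 = -740
j: 13·25 - (-13)·24 = 325 - (-312) = 637
k: (-13)·20 - (-20)·25 = -260 - (-500) = 240
a × b = (-740, 637, 240)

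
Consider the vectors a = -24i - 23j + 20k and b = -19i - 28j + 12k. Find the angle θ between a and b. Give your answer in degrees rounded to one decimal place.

a · b = (-24)·(-19) + (-23)·(-28) + 20·12 = 456 + 644 + 240 = 1340
|a|² = 576 + 529 + 400 = 1505,  |a| = √1505 ≈ 38.794329
|b|² = 361 + 784 + 144 = 1289,  |b| = √1289 ≈ 35.902646
cos θ = 1340 / (38.794329 · 35.902646) ≈ 0.96208
θ = arccos(0.96208) ≈ 15.8°

15.8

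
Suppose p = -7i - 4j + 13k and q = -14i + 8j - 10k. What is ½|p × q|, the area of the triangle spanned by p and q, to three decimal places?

141.549

i: (-4)·(-10) - 13·8 = 40 - 104 = -64
j: 13·(-14) - (-7)·(-10) = -182 - 70 = -252
k: (-7)·8 - (-4)·(-14) = -56 - 56 = -112
p × q = (-64, -252, -112)
|p × q| = √((-64)² + (-252)² + (-112)²) = √80144 ≈ 283.0972
area = ½ · 283.0972 ≈ 141.549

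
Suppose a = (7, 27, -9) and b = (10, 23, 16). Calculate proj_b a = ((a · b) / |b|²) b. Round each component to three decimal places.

(6.181, 14.216, 9.889)

a · b = 7·10 + 27·23 + (-9)·16 = 70 + 621 - 144 = 547
|b|² = 100 + 529 + 256 = 885
proj_b a = (547/885) · (10, 23, 16) ≈ (6.181, 14.216, 9.889)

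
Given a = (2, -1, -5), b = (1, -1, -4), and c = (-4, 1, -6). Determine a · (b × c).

b × c:
i: (-1)·(-6) - (-4)·1 = 6 - (-4) = 10
j: (-4)·(-4) - 1·(-6) = 16 - (-6) = 22
k: 1·1 - (-1)·(-4) = 1 - 4 = -3
b × c = (10, 22, -3)
a · (b × c) = 2·10 + (-1)·22 + (-5)·(-3) = 20 - 22 + 15 = 13

13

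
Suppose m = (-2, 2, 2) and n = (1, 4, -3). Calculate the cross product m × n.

(-14, -4, -10)

i: 2·(-3) - 2·4 = -6 - 8 = -14
j: 2·1 - (-2)·(-3) = 2 - 6 = -4
k: (-2)·4 - 2·1 = -8 - 2 = -10
m × n = (-14, -4, -10)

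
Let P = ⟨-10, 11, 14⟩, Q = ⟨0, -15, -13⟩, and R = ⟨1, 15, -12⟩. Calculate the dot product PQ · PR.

PQ = Q − P = (10, -26, -27)
PR = R − P = (11, 4, -26)
PQ · PR = 10·11 + (-26)·4 + (-27)·(-26) = 110 - 104 + 702 = 708

708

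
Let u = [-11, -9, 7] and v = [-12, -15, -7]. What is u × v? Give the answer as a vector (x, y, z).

i: (-9)·(-7) - 7·(-15) = 63 - (-105) = 168
j: 7·(-12) - (-11)·(-7) = -84 - 77 = -161
k: (-11)·(-15) - (-9)·(-12) = 165 - 108 = 57
u × v = (168, -161, 57)

(168, -161, 57)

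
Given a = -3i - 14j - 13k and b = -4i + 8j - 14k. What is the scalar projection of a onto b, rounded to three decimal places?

4.936

a · b = (-3)·(-4) + (-14)·8 + (-13)·(-14) = 12 - 112 + 182 = 82
|b| = √(16 + 64 + 196) = √276 ≈ 16.6132
comp_b a = 82 / √276 ≈ 4.936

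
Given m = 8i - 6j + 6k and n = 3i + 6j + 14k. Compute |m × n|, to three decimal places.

i: (-6)·14 - 6·6 = -84 - 36 = -120
j: 6·3 - 8·14 = 18 - 112 = -94
k: 8·6 - (-6)·3 = 48 - (-18) = 66
m × n = (-120, -94, 66)
|m × n| = √((-120)² + (-94)² + 66²) = √27592 ≈ 166.1084

166.108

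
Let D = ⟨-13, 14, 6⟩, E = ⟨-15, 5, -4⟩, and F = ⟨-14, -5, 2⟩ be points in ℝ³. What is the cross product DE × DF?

DE = (-2, -9, -10)
DF = (-1, -19, -4)
i: (-9)·(-4) - (-10)·(-19) = 36 - 190 = -154
j: (-10)·(-1) - (-2)·(-4) = 10 - 8 = 2
k: (-2)·(-19) - (-9)·(-1) = 38 - 9 = 29
DE × DF = (-154, 2, 29)

(-154, 2, 29)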